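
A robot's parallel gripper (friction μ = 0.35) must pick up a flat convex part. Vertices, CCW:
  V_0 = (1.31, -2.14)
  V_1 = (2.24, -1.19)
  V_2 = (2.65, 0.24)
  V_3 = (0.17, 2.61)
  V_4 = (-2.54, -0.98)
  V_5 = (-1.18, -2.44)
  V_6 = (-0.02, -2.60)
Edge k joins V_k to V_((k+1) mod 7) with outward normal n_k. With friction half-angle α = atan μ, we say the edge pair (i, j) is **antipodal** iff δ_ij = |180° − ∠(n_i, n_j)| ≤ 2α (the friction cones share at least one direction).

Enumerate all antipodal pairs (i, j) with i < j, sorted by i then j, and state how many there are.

count = 5; pairs: (0,3), (1,3), (2,4), (2,5), (3,6)

α = atan 0.35 = 19.29°;  2α = 38.58°
n_0 = (+0.7146, -0.6995)
n_1 = (+0.9613, -0.2756)
n_2 = (+0.6909, +0.7230)
n_3 = (-0.7981, +0.6025)
n_4 = (-0.7317, -0.6816)
n_5 = (-0.1366, -0.9906)
n_6 = (+0.3269, -0.9451)
  (0,1): δ = 151.61°  ·
  (0,2): δ = 89.31°  ·
  (0,3): δ = 7.34°  ✓
  (0,4): δ = 87.36°  ·
  (0,5): δ = 126.54°  ·
  (0,6): δ = 153.47°  ·
  (1,2): δ = 117.70°  ·
  (1,3): δ = 21.05°  ✓
  (1,4): δ = 58.97°  ·
  (1,5): δ = 98.14°  ·
  (1,6): δ = 125.08°  ·
  (2,3): δ = 83.35°  ·
  (2,4): δ = 3.33°  ✓
  (2,5): δ = 35.85°  ✓
  (2,6): δ = 62.78°  ·
  (3,4): δ = 99.98°  ·
  (3,5): δ = 60.81°  ·
  (3,6): δ = 33.87°  ✓
  (4,5): δ = 140.82°  ·
  (4,6): δ = 113.89°  ·
  (5,6): δ = 153.07°  ·
antipodal pairs: 5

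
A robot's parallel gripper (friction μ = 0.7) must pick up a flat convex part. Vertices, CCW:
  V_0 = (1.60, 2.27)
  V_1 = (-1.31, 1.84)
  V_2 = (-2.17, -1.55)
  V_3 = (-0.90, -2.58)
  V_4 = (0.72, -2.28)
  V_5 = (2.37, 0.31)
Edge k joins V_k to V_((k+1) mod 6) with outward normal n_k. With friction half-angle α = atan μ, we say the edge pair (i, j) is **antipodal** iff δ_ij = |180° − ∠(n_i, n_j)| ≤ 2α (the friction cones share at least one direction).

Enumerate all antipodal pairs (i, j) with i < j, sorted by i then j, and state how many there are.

count = 7; pairs: (0,2), (0,3), (0,4), (1,3), (1,4), (1,5), (2,5)

α = atan 0.7 = 34.99°;  2α = 69.98°
n_0 = (-0.1462, +0.9893)
n_1 = (-0.9693, +0.2459)
n_2 = (-0.6299, -0.7767)
n_3 = (+0.1821, -0.9833)
n_4 = (+0.8434, -0.5373)
n_5 = (+0.9308, +0.3657)
  (0,1): δ = 112.64°  ·
  (0,2): δ = 47.45°  ✓
  (0,3): δ = 2.09°  ✓
  (0,4): δ = 49.09°  ✓
  (0,5): δ = 103.04°  ·
  (1,2): δ = 114.81°  ·
  (1,3): δ = 65.27°  ✓
  (1,4): δ = 18.26°  ✓
  (1,5): δ = 35.68°  ✓
  (2,3): δ = 130.47°  ·
  (2,4): δ = 83.46°  ·
  (2,5): δ = 29.51°  ✓
  (3,4): δ = 132.99°  ·
  (3,5): δ = 79.04°  ·
  (4,5): δ = 126.05°  ·
antipodal pairs: 7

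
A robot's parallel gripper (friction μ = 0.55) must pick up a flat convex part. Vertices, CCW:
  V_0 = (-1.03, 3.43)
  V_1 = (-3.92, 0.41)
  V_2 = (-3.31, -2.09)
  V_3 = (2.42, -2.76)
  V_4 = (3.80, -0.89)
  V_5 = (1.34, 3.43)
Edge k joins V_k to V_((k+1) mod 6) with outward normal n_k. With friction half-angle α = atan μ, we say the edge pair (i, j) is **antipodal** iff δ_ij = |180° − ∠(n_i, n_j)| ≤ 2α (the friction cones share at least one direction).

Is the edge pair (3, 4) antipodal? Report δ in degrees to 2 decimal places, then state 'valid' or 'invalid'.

δ = 113.91°, invalid

α = atan 0.55 = 28.81°;  2α = 57.62°
edge 3: e_3 = (+1.38, +1.87);  n_3 = (+0.8046, -0.5938)
edge 4: e_4 = (-2.46, +4.32);  n_4 = (+0.8690, +0.4948)
∠(n_3, n_4) = 66.09°
δ = |180° − 66.09°| = 113.91°
113.91° > 2α = 57.62°  →  invalid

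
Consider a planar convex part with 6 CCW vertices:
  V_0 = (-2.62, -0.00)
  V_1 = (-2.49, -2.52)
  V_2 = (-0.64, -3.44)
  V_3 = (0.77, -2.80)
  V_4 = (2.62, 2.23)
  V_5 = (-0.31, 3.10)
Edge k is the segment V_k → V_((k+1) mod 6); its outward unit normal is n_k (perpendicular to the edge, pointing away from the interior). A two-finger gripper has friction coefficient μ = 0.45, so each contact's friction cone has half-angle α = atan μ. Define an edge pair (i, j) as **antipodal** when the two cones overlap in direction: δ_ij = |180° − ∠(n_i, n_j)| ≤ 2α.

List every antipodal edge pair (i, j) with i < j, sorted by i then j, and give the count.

count = 5; pairs: (0,3), (1,4), (2,4), (2,5), (3,5)

α = atan 0.45 = 24.23°;  2α = 48.46°
n_0 = (-0.9987, -0.0515)
n_1 = (-0.4453, -0.8954)
n_2 = (+0.4133, -0.9106)
n_3 = (+0.9385, -0.3452)
n_4 = (+0.2846, +0.9586)
n_5 = (-0.8019, +0.5975)
  (0,1): δ = 119.39°  ·
  (0,2): δ = 68.54°  ·
  (0,3): δ = 23.15°  ✓
  (0,4): δ = 70.51°  ·
  (0,5): δ = 140.35°  ·
  (1,2): δ = 129.15°  ·
  (1,3): δ = 83.75°  ·
  (1,4): δ = 9.90°  ✓
  (1,5): δ = 79.75°  ·
  (2,3): δ = 134.61°  ·
  (2,4): δ = 40.95°  ✓
  (2,5): δ = 28.89°  ✓
  (3,4): δ = 86.34°  ·
  (3,5): δ = 16.50°  ✓
  (4,5): δ = 110.15°  ·
antipodal pairs: 5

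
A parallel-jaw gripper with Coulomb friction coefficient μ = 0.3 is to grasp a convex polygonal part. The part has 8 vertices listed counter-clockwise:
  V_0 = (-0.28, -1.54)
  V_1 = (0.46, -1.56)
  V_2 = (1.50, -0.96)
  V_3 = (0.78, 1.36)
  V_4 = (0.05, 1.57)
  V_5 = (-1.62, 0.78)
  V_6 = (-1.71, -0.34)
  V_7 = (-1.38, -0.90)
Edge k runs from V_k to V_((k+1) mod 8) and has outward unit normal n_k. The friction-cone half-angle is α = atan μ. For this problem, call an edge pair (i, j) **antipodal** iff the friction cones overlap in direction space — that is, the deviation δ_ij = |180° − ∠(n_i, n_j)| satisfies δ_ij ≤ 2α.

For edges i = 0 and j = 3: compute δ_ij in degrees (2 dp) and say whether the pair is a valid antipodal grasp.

α = atan 0.3 = 16.70°;  2α = 33.40°
edge 0: e_0 = (+0.74, -0.02);  n_0 = (-0.0270, -0.9996)
edge 3: e_3 = (-0.73, +0.21);  n_3 = (+0.2765, +0.9610)
∠(n_0, n_3) = 165.50°
δ = |180° − 165.50°| = 14.50°
14.50° ≤ 2α = 33.40°  →  valid

δ = 14.50°, valid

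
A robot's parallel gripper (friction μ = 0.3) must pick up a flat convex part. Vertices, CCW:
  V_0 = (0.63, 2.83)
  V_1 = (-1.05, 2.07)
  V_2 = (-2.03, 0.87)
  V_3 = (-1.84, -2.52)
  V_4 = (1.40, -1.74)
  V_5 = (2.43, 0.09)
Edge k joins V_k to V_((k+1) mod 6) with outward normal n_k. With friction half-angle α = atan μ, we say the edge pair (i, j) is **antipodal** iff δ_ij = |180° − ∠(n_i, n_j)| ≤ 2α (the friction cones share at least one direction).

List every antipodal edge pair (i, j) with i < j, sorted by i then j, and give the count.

count = 4; pairs: (0,3), (1,4), (2,4), (2,5)

α = atan 0.3 = 16.70°;  2α = 33.40°
n_0 = (-0.4122, +0.9111)
n_1 = (-0.7745, +0.6325)
n_2 = (-0.9984, -0.0560)
n_3 = (+0.2341, -0.9722)
n_4 = (+0.8714, -0.4905)
n_5 = (+0.8358, +0.5491)
  (0,1): δ = 153.58°  ·
  (0,2): δ = 111.13°  ·
  (0,3): δ = 10.81°  ✓
  (0,4): δ = 36.29°  ·
  (0,5): δ = 98.96°  ·
  (1,2): δ = 137.55°  ·
  (1,3): δ = 37.23°  ·
  (1,4): δ = 9.86°  ✓
  (1,5): δ = 72.54°  ·
  (2,3): δ = 79.67°  ·
  (2,4): δ = 32.58°  ✓
  (2,5): δ = 30.09°  ✓
  (3,4): δ = 132.91°  ·
  (3,5): δ = 70.23°  ·
  (4,5): δ = 117.33°  ·
antipodal pairs: 4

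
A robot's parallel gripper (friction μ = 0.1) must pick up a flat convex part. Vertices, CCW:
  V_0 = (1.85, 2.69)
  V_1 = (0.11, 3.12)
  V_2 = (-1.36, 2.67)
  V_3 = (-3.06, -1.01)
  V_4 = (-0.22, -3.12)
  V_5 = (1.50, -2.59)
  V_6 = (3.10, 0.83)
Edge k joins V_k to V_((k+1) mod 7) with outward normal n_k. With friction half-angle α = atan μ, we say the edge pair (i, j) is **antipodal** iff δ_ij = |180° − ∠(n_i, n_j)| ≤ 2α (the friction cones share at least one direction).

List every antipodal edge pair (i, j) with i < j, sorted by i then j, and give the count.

α = atan 0.1 = 5.71°;  2α = 11.42°
n_0 = (+0.2399, +0.9708)
n_1 = (-0.2927, +0.9562)
n_2 = (-0.9078, +0.4194)
n_3 = (-0.5964, -0.8027)
n_4 = (+0.2945, -0.9557)
n_5 = (+0.9058, -0.4238)
n_6 = (+0.8300, +0.5578)
  (0,1): δ = 149.10°  ·
  (0,2): δ = 100.91°  ·
  (0,3): δ = 22.73°  ·
  (0,4): δ = 31.01°  ·
  (0,5): δ = 78.81°  ·
  (0,6): δ = 137.78°  ·
  (1,2): δ = 131.82°  ·
  (1,3): δ = 53.63°  ·
  (1,4): δ = 0.11°  ✓
  (1,5): δ = 47.91°  ·
  (1,6): δ = 106.88°  ·
  (2,3): δ = 101.82°  ·
  (2,4): δ = 48.08°  ·
  (2,5): δ = 0.28°  ✓
  (2,6): δ = 58.70°  ·
  (3,4): δ = 126.26°  ·
  (3,5): δ = 78.46°  ·
  (3,6): δ = 19.49°  ·
  (4,5): δ = 132.20°  ·
  (4,6): δ = 73.22°  ·
  (5,6): δ = 121.03°  ·
antipodal pairs: 2

count = 2; pairs: (1,4), (2,5)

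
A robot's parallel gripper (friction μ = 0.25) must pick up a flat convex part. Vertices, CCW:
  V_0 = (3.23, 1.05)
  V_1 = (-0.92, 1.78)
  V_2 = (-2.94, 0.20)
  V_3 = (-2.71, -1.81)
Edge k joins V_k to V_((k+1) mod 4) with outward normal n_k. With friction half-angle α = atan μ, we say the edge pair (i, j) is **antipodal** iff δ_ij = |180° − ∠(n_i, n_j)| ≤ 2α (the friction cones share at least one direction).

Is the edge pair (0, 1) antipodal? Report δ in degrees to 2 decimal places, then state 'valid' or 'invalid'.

α = atan 0.25 = 14.04°;  2α = 28.07°
edge 0: e_0 = (-4.15, +0.73);  n_0 = (+0.1732, +0.9849)
edge 1: e_1 = (-2.02, -1.58);  n_1 = (-0.6161, +0.7877)
∠(n_0, n_1) = 48.01°
δ = |180° − 48.01°| = 131.99°
131.99° > 2α = 28.07°  →  invalid

δ = 131.99°, invalid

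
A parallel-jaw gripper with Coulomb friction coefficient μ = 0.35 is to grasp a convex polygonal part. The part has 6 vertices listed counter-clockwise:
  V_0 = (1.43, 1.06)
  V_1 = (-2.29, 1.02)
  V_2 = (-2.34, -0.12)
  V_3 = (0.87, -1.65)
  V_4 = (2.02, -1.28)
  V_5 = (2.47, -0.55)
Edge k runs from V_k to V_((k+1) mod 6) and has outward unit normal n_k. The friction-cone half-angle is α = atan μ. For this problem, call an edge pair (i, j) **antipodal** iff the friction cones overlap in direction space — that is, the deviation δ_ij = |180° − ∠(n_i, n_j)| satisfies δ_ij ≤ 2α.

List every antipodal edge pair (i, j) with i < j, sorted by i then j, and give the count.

count = 5; pairs: (0,2), (0,3), (1,4), (1,5), (2,5)

α = atan 0.35 = 19.29°;  2α = 38.58°
n_0 = (-0.0108, +0.9999)
n_1 = (-0.9990, +0.0438)
n_2 = (-0.4303, -0.9027)
n_3 = (+0.3063, -0.9519)
n_4 = (+0.8513, -0.5247)
n_5 = (+0.8400, +0.5426)
  (0,1): δ = 93.13°  ·
  (0,2): δ = 26.10°  ✓
  (0,3): δ = 17.22°  ✓
  (0,4): δ = 57.73°  ·
  (0,5): δ = 122.24°  ·
  (1,2): δ = 112.97°  ·
  (1,3): δ = 69.65°  ·
  (1,4): δ = 29.14°  ✓
  (1,5): δ = 35.37°  ✓
  (2,3): δ = 136.68°  ·
  (2,4): δ = 96.17°  ·
  (2,5): δ = 31.65°  ✓
  (3,4): δ = 139.49°  ·
  (3,5): δ = 74.97°  ·
  (4,5): δ = 115.49°  ·
antipodal pairs: 5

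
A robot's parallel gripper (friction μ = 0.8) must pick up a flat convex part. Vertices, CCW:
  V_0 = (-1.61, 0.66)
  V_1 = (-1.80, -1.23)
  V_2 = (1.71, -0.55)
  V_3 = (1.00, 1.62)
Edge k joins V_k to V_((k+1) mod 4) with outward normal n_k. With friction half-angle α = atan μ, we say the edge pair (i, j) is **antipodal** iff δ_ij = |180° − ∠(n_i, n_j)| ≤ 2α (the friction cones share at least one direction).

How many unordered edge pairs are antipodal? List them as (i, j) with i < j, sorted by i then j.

count = 3; pairs: (0,1), (0,2), (1,3)

α = atan 0.8 = 38.66°;  2α = 77.32°
n_0 = (-0.9950, +0.1000)
n_1 = (+0.1902, -0.9817)
n_2 = (+0.9504, +0.3110)
n_3 = (-0.3452, +0.9385)
  (0,1): δ = 73.30°  ✓
  (0,2): δ = 23.86°  ✓
  (0,3): δ = 115.93°  ·
  (1,2): δ = 82.85°  ·
  (1,3): δ = 9.23°  ✓
  (2,3): δ = 87.92°  ·
antipodal pairs: 3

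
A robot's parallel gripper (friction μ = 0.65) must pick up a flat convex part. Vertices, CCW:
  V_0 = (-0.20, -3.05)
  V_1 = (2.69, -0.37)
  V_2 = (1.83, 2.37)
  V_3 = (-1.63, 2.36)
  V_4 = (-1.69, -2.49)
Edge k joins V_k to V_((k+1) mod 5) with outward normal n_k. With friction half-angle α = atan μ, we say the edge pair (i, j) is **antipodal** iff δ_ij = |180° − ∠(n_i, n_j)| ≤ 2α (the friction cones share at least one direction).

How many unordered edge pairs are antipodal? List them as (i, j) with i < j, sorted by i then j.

α = atan 0.65 = 33.02°;  2α = 66.05°
n_0 = (+0.6800, -0.7332)
n_1 = (+0.9541, +0.2995)
n_2 = (-0.0029, +1.0000)
n_3 = (-0.9999, +0.0124)
n_4 = (-0.3518, -0.9361)
  (0,1): δ = 115.42°  ·
  (0,2): δ = 42.68°  ✓
  (0,3): δ = 46.45°  ✓
  (0,4): δ = 116.56°  ·
  (1,2): δ = 107.26°  ·
  (1,3): δ = 18.13°  ✓
  (1,4): δ = 51.98°  ✓
  (2,3): δ = 90.87°  ·
  (2,4): δ = 20.76°  ✓
  (3,4): δ = 109.89°  ·
antipodal pairs: 5

count = 5; pairs: (0,2), (0,3), (1,3), (1,4), (2,4)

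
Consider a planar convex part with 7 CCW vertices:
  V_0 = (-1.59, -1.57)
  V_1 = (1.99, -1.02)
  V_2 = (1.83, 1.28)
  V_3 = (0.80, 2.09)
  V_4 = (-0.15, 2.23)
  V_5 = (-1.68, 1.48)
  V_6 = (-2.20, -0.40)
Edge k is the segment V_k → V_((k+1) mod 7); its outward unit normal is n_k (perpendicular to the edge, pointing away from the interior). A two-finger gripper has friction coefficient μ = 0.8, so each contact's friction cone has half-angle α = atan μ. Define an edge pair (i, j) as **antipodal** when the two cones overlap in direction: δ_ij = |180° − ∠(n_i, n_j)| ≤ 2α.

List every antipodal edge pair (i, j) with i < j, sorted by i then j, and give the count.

α = atan 0.8 = 38.66°;  2α = 77.32°
n_0 = (+0.1518, -0.9884)
n_1 = (+0.9976, +0.0694)
n_2 = (+0.6182, +0.7861)
n_3 = (+0.1458, +0.9893)
n_4 = (-0.4402, +0.8979)
n_5 = (-0.9638, +0.2666)
n_6 = (-0.8867, -0.4623)
  (0,1): δ = 94.75°  ·
  (0,2): δ = 46.92°  ✓
  (0,3): δ = 17.12°  ✓
  (0,4): δ = 17.38°  ✓
  (0,5): δ = 65.80°  ✓
  (0,6): δ = 108.80°  ·
  (1,2): δ = 132.16°  ·
  (1,3): δ = 102.36°  ·
  (1,4): δ = 67.87°  ✓
  (1,5): δ = 19.44°  ✓
  (1,6): δ = 23.56°  ✓
  (2,3): δ = 150.20°  ·
  (2,4): δ = 115.70°  ·
  (2,5): δ = 67.28°  ✓
  (2,6): δ = 24.28°  ✓
  (3,4): δ = 145.50°  ·
  (3,5): δ = 97.08°  ·
  (3,6): δ = 54.08°  ✓
  (4,5): δ = 131.58°  ·
  (4,6): δ = 88.58°  ·
  (5,6): δ = 137.00°  ·
antipodal pairs: 10

count = 10; pairs: (0,2), (0,3), (0,4), (0,5), (1,4), (1,5), (1,6), (2,5), (2,6), (3,6)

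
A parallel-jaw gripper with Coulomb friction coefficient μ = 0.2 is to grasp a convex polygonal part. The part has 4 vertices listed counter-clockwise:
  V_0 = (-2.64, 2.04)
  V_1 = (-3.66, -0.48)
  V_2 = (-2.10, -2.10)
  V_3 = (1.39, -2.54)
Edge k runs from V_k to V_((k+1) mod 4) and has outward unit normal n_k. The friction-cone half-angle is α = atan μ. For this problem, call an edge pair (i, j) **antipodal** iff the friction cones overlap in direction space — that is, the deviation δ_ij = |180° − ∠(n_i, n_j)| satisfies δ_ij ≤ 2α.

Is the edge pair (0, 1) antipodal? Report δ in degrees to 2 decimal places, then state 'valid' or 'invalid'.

α = atan 0.2 = 11.31°;  2α = 22.62°
edge 0: e_0 = (-1.02, -2.52);  n_0 = (-0.9269, +0.3752)
edge 1: e_1 = (+1.56, -1.62);  n_1 = (-0.7203, -0.6936)
∠(n_0, n_1) = 65.96°
δ = |180° − 65.96°| = 114.04°
114.04° > 2α = 22.62°  →  invalid

δ = 114.04°, invalid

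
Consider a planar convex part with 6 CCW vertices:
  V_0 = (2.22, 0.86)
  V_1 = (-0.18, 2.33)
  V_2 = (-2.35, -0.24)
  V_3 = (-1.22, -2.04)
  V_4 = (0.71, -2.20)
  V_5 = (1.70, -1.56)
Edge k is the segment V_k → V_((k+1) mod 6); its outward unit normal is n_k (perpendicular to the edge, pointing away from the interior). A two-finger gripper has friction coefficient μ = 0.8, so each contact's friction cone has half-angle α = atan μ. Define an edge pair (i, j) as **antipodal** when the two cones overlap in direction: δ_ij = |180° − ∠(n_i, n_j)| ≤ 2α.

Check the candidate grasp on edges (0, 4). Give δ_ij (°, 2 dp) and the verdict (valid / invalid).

α = atan 0.8 = 38.66°;  2α = 77.32°
edge 0: e_0 = (-2.40, +1.47);  n_0 = (+0.5223, +0.8528)
edge 4: e_4 = (+0.99, +0.64);  n_4 = (+0.5429, -0.8398)
∠(n_0, n_4) = 115.63°
δ = |180° − 115.63°| = 64.37°
64.37° ≤ 2α = 77.32°  →  valid

δ = 64.37°, valid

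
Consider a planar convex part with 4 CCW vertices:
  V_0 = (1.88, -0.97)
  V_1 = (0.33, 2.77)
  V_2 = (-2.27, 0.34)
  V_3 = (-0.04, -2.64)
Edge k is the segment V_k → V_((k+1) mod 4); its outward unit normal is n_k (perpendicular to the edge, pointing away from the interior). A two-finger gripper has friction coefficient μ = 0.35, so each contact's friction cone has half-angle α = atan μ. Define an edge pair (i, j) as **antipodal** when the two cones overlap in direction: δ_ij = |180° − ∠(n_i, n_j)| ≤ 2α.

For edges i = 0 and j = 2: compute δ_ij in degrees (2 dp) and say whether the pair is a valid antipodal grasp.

α = atan 0.35 = 19.29°;  2α = 38.58°
edge 0: e_0 = (-1.55, +3.74);  n_0 = (+0.9238, +0.3829)
edge 2: e_2 = (+2.23, -2.98);  n_2 = (-0.8006, -0.5991)
∠(n_0, n_2) = 165.70°
δ = |180° − 165.70°| = 14.30°
14.30° ≤ 2α = 38.58°  →  valid

δ = 14.30°, valid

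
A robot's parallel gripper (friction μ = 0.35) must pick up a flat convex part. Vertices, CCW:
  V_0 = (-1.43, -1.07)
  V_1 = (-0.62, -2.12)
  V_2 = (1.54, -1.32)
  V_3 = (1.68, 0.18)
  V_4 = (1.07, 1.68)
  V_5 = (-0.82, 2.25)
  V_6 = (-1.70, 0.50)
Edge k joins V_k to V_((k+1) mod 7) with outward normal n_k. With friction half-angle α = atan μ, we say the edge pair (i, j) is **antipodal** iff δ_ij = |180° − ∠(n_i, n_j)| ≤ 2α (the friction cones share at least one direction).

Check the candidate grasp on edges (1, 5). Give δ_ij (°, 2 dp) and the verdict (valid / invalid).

α = atan 0.35 = 19.29°;  2α = 38.58°
edge 1: e_1 = (+2.16, +0.80);  n_1 = (+0.3473, -0.9377)
edge 5: e_5 = (-0.88, -1.75);  n_5 = (-0.8934, +0.4493)
∠(n_1, n_5) = 137.02°
δ = |180° − 137.02°| = 42.98°
42.98° > 2α = 38.58°  →  invalid

δ = 42.98°, invalid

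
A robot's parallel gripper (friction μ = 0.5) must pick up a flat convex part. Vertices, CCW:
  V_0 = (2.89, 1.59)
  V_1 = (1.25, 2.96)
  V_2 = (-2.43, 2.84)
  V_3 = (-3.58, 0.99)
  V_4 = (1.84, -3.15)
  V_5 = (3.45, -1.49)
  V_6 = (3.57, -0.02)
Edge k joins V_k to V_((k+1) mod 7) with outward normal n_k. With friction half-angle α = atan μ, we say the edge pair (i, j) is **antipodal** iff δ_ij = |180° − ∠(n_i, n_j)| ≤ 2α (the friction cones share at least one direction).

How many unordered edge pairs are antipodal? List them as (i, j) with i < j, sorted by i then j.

α = atan 0.5 = 26.57°;  2α = 53.13°
n_0 = (+0.6411, +0.7675)
n_1 = (-0.0326, +0.9995)
n_2 = (-0.8493, +0.5279)
n_3 = (-0.6070, -0.7947)
n_4 = (+0.7178, -0.6962)
n_5 = (+0.9967, -0.0814)
n_6 = (+0.9212, +0.3891)
  (0,1): δ = 138.26°  ·
  (0,2): δ = 81.99°  ·
  (0,3): δ = 2.50°  ✓
  (0,4): δ = 85.75°  ·
  (0,5): δ = 125.21°  ·
  (0,6): δ = 152.77°  ·
  (1,2): δ = 123.73°  ·
  (1,3): δ = 39.24°  ✓
  (1,4): δ = 44.01°  ✓
  (1,5): δ = 83.47°  ·
  (1,6): δ = 111.03°  ·
  (2,3): δ = 95.51°  ·
  (2,4): δ = 12.26°  ✓
  (2,5): δ = 27.20°  ✓
  (2,6): δ = 54.76°  ·
  (3,4): δ = 96.75°  ·
  (3,5): δ = 57.29°  ·
  (3,6): δ = 29.73°  ✓
  (4,5): δ = 140.54°  ·
  (4,6): δ = 112.98°  ·
  (5,6): δ = 152.44°  ·
antipodal pairs: 6

count = 6; pairs: (0,3), (1,3), (1,4), (2,4), (2,5), (3,6)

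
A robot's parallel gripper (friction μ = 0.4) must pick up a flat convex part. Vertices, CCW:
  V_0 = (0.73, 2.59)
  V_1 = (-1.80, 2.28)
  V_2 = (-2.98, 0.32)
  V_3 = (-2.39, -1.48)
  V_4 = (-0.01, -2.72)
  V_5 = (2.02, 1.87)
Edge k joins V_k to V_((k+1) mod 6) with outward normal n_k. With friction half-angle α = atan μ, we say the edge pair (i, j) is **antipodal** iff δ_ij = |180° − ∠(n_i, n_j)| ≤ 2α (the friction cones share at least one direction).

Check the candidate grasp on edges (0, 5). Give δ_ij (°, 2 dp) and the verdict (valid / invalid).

α = atan 0.4 = 21.80°;  2α = 43.60°
edge 0: e_0 = (-2.53, -0.31);  n_0 = (-0.1216, +0.9926)
edge 5: e_5 = (-1.29, +0.72);  n_5 = (+0.4874, +0.8732)
∠(n_0, n_5) = 36.15°
δ = |180° − 36.15°| = 143.85°
143.85° > 2α = 43.60°  →  invalid

δ = 143.85°, invalid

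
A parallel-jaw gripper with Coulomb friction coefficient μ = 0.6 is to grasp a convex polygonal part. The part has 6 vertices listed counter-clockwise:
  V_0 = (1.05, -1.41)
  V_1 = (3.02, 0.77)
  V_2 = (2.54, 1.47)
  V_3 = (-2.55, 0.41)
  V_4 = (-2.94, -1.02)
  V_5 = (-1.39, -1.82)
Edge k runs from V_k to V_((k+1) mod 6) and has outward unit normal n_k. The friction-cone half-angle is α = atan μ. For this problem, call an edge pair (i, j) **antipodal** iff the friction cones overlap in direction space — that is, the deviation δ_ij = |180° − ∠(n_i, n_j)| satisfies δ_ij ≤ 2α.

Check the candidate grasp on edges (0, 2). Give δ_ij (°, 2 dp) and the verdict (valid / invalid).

δ = 36.13°, valid

α = atan 0.6 = 30.96°;  2α = 61.93°
edge 0: e_0 = (+1.97, +2.18);  n_0 = (+0.7419, -0.6705)
edge 2: e_2 = (-5.09, -1.06);  n_2 = (-0.2039, +0.9790)
∠(n_0, n_2) = 143.87°
δ = |180° − 143.87°| = 36.13°
36.13° ≤ 2α = 61.93°  →  valid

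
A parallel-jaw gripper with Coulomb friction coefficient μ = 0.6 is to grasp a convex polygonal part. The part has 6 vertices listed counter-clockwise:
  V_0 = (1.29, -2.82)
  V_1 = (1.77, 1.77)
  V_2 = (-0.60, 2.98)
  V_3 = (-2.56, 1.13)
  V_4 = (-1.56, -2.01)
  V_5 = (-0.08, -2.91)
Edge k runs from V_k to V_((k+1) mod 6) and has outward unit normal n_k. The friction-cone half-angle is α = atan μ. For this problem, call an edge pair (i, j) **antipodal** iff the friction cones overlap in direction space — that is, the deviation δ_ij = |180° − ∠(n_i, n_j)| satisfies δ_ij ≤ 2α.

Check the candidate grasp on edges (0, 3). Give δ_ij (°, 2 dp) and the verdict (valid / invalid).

δ = 23.64°, valid

α = atan 0.6 = 30.96°;  2α = 61.93°
edge 0: e_0 = (+0.48, +4.59);  n_0 = (+0.9946, -0.1040)
edge 3: e_3 = (+1.00, -3.14);  n_3 = (-0.9528, -0.3035)
∠(n_0, n_3) = 156.36°
δ = |180° − 156.36°| = 23.64°
23.64° ≤ 2α = 61.93°  →  valid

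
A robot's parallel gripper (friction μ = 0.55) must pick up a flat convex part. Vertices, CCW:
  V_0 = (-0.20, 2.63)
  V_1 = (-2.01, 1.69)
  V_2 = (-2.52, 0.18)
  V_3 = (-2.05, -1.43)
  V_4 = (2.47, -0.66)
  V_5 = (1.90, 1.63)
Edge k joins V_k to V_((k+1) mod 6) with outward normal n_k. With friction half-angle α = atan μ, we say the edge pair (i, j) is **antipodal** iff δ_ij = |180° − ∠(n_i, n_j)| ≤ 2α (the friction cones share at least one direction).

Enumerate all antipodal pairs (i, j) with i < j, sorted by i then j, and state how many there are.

count = 5; pairs: (0,3), (1,4), (2,4), (2,5), (3,5)

α = atan 0.55 = 28.81°;  2α = 57.62°
n_0 = (-0.4609, +0.8875)
n_1 = (-0.9474, +0.3200)
n_2 = (-0.9599, -0.2802)
n_3 = (+0.1679, -0.9858)
n_4 = (+0.9704, +0.2415)
n_5 = (+0.4299, +0.9029)
  (0,1): δ = 136.11°  ·
  (0,2): δ = 101.17°  ·
  (0,3): δ = 17.78°  ✓
  (0,4): δ = 76.53°  ·
  (0,5): δ = 127.09°  ·
  (1,2): δ = 145.06°  ·
  (1,3): δ = 61.67°  ·
  (1,4): δ = 32.64°  ✓
  (1,5): δ = 83.20°  ·
  (2,3): δ = 96.61°  ·
  (2,4): δ = 2.30°  ✓
  (2,5): δ = 48.26°  ✓
  (3,4): δ = 85.69°  ·
  (3,5): δ = 35.13°  ✓
  (4,5): δ = 129.44°  ·
antipodal pairs: 5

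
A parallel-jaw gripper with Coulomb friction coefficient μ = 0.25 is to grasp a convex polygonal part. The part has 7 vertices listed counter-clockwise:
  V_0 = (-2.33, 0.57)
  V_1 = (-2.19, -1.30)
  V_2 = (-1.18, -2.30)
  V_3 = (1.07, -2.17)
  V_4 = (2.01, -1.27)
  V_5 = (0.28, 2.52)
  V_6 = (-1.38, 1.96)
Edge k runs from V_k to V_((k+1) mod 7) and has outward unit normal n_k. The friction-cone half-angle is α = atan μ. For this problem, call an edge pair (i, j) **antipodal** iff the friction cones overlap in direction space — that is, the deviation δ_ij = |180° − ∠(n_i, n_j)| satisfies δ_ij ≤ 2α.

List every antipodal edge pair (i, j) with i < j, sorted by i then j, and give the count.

α = atan 0.25 = 14.04°;  2α = 28.07°
n_0 = (-0.9972, -0.0747)
n_1 = (-0.7036, -0.7106)
n_2 = (+0.0577, -0.9983)
n_3 = (+0.6916, -0.7223)
n_4 = (+0.9097, +0.4152)
n_5 = (-0.3197, +0.9475)
n_6 = (-0.8256, +0.5643)
  (0,1): δ = 139.00°  ·
  (0,2): δ = 90.97°  ·
  (0,3): δ = 50.53°  ·
  (0,4): δ = 20.25°  ✓
  (0,5): δ = 104.36°  ·
  (0,6): δ = 141.37°  ·
  (1,2): δ = 131.98°  ·
  (1,3): δ = 91.53°  ·
  (1,4): δ = 20.75°  ✓
  (1,5): δ = 63.36°  ·
  (1,6): δ = 100.36°  ·
  (2,3): δ = 139.55°  ·
  (2,4): δ = 68.77°  ·
  (2,5): δ = 15.34°  ✓
  (2,6): δ = 52.34°  ·
  (3,4): δ = 109.22°  ·
  (3,5): δ = 25.11°  ✓
  (3,6): δ = 11.89°  ✓
  (4,5): δ = 95.89°  ·
  (4,6): δ = 58.89°  ·
  (5,6): δ = 142.99°  ·
antipodal pairs: 5

count = 5; pairs: (0,4), (1,4), (2,5), (3,5), (3,6)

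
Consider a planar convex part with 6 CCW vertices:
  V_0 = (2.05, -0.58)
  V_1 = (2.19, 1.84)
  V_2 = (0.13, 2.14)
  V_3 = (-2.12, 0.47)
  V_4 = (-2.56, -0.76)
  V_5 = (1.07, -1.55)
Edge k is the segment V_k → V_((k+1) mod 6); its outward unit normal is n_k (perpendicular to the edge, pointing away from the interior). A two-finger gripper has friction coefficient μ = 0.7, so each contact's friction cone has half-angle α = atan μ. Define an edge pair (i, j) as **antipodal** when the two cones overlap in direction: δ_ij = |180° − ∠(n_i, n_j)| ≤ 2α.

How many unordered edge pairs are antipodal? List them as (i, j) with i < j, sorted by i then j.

α = atan 0.7 = 34.99°;  2α = 69.98°
n_0 = (+0.9983, -0.0578)
n_1 = (+0.1441, +0.9896)
n_2 = (-0.5960, +0.8030)
n_3 = (-0.9416, +0.3368)
n_4 = (-0.2127, -0.9771)
n_5 = (+0.7035, -0.7107)
  (0,1): δ = 94.97°  ·
  (0,2): δ = 50.11°  ✓
  (0,3): δ = 16.37°  ✓
  (0,4): δ = 81.03°  ·
  (0,5): δ = 138.02°  ·
  (1,2): δ = 135.13°  ·
  (1,3): δ = 101.40°  ·
  (1,4): δ = 3.99°  ✓
  (1,5): δ = 52.99°  ✓
  (2,3): δ = 146.27°  ·
  (2,4): δ = 48.86°  ✓
  (2,5): δ = 8.12°  ✓
  (3,4): δ = 82.59°  ·
  (3,5): δ = 25.61°  ✓
  (4,5): δ = 123.02°  ·
antipodal pairs: 7

count = 7; pairs: (0,2), (0,3), (1,4), (1,5), (2,4), (2,5), (3,5)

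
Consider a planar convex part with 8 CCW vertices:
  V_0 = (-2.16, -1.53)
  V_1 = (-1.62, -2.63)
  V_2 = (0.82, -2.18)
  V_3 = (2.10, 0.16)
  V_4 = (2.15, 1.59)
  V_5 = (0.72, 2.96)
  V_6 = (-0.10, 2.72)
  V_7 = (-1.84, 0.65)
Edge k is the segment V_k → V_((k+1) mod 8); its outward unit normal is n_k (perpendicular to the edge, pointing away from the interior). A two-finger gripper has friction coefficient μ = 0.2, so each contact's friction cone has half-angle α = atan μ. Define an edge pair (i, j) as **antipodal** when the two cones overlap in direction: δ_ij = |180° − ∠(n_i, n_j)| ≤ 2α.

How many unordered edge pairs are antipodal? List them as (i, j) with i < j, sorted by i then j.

α = atan 0.2 = 11.31°;  2α = 22.62°
n_0 = (-0.8977, -0.4407)
n_1 = (+0.1814, -0.9834)
n_2 = (+0.8773, -0.4799)
n_3 = (+0.9994, -0.0349)
n_4 = (+0.6918, +0.7221)
n_5 = (-0.2809, +0.9597)
n_6 = (-0.7655, +0.6435)
n_7 = (-0.9894, +0.1452)
  (0,1): δ = 105.70°  ·
  (0,2): δ = 54.83°  ·
  (0,3): δ = 28.15°  ·
  (0,4): δ = 20.08°  ✓
  (0,5): δ = 80.17°  ·
  (0,6): δ = 113.80°  ·
  (0,7): δ = 145.50°  ·
  (1,2): δ = 129.13°  ·
  (1,3): δ = 102.45°  ·
  (1,4): δ = 54.22°  ·
  (1,5): δ = 5.86°  ✓
  (1,6): δ = 39.50°  ·
  (1,7): δ = 71.20°  ·
  (2,3): δ = 153.32°  ·
  (2,4): δ = 105.09°  ·
  (2,5): δ = 45.01°  ·
  (2,6): δ = 11.37°  ✓
  (2,7): δ = 20.33°  ✓
  (3,4): δ = 131.77°  ·
  (3,5): δ = 71.68°  ·
  (3,6): δ = 38.05°  ·
  (3,7): δ = 6.35°  ✓
  (4,5): δ = 119.91°  ·
  (4,6): δ = 86.28°  ·
  (4,7): δ = 54.58°  ·
  (5,6): δ = 146.36°  ·
  (5,7): δ = 114.66°  ·
  (6,7): δ = 148.30°  ·
antipodal pairs: 5

count = 5; pairs: (0,4), (1,5), (2,6), (2,7), (3,7)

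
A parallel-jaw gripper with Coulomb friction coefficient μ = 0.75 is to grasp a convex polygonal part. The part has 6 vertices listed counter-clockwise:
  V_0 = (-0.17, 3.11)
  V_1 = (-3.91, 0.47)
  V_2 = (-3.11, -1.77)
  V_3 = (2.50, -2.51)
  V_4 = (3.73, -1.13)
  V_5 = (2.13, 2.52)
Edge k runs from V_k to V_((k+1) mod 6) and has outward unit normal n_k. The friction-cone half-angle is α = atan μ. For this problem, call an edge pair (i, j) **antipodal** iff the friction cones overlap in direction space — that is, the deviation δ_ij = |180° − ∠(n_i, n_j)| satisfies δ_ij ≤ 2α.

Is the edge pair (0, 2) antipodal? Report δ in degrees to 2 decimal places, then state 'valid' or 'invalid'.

δ = 42.73°, valid

α = atan 0.75 = 36.87°;  2α = 73.74°
edge 0: e_0 = (-3.74, -2.64);  n_0 = (-0.5767, +0.8170)
edge 2: e_2 = (+5.61, -0.74);  n_2 = (-0.1308, -0.9914)
∠(n_0, n_2) = 137.27°
δ = |180° − 137.27°| = 42.73°
42.73° ≤ 2α = 73.74°  →  valid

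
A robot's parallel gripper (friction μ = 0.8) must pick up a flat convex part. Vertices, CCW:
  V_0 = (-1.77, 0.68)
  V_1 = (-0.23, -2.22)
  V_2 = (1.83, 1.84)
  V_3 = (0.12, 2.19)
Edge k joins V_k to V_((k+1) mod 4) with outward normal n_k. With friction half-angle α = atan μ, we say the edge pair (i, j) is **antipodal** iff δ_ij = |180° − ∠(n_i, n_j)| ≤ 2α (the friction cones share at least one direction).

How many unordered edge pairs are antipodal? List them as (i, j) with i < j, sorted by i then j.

α = atan 0.8 = 38.66°;  2α = 77.32°
n_0 = (-0.8832, -0.4690)
n_1 = (+0.8918, -0.4525)
n_2 = (+0.2005, +0.9797)
n_3 = (-0.6242, +0.7813)
  (0,1): δ = 54.87°  ✓
  (0,2): δ = 50.46°  ✓
  (0,3): δ = 100.65°  ·
  (1,2): δ = 74.66°  ✓
  (1,3): δ = 24.47°  ✓
  (2,3): δ = 129.81°  ·
antipodal pairs: 4

count = 4; pairs: (0,1), (0,2), (1,2), (1,3)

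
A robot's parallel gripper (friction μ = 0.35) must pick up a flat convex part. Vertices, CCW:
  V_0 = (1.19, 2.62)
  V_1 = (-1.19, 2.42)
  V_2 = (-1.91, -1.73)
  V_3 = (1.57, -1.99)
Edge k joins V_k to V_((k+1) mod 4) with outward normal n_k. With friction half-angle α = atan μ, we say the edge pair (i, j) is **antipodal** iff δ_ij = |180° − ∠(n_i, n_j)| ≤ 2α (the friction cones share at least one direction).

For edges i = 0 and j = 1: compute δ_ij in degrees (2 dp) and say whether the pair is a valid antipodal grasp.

δ = 104.65°, invalid

α = atan 0.35 = 19.29°;  2α = 38.58°
edge 0: e_0 = (-2.38, -0.20);  n_0 = (-0.0837, +0.9965)
edge 1: e_1 = (-0.72, -4.15);  n_1 = (-0.9853, +0.1709)
∠(n_0, n_1) = 75.35°
δ = |180° − 75.35°| = 104.65°
104.65° > 2α = 38.58°  →  invalid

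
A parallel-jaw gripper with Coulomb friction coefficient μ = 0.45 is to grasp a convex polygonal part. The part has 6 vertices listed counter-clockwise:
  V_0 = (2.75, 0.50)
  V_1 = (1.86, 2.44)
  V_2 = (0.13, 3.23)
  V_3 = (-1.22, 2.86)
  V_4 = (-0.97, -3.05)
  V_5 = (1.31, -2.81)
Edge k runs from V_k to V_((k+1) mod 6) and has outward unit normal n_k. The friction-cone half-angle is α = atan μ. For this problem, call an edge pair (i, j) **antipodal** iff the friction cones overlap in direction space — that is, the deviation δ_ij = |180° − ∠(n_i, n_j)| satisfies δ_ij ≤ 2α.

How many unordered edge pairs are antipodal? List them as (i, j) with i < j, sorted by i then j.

α = atan 0.45 = 24.23°;  2α = 48.46°
n_0 = (+0.9089, +0.4170)
n_1 = (+0.4154, +0.9096)
n_2 = (-0.2643, +0.9644)
n_3 = (-0.9991, -0.0423)
n_4 = (+0.1047, -0.9945)
n_5 = (+0.9170, -0.3989)
  (0,1): δ = 139.19°  ·
  (0,2): δ = 99.32°  ·
  (0,3): δ = 22.22°  ✓
  (0,4): δ = 71.37°  ·
  (0,5): δ = 131.84°  ·
  (1,2): δ = 140.13°  ·
  (1,3): δ = 63.03°  ·
  (1,4): δ = 30.55°  ✓
  (1,5): δ = 91.03°  ·
  (2,3): δ = 102.90°  ·
  (2,4): δ = 9.32°  ✓
  (2,5): δ = 51.16°  ·
  (3,4): δ = 86.41°  ·
  (3,5): δ = 25.93°  ✓
  (4,5): δ = 119.52°  ·
antipodal pairs: 4

count = 4; pairs: (0,3), (1,4), (2,4), (3,5)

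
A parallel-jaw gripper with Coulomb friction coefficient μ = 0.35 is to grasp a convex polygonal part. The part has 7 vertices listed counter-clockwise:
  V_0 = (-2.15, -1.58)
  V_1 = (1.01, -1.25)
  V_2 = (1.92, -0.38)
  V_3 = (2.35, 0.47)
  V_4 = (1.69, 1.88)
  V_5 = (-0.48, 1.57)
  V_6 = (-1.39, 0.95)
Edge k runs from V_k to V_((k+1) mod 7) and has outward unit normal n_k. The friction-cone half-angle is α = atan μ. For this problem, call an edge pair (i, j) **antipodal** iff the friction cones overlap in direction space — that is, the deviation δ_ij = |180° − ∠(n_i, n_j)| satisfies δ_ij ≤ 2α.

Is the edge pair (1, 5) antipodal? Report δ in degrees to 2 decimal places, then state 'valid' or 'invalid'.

δ = 9.45°, valid

α = atan 0.35 = 19.29°;  2α = 38.58°
edge 1: e_1 = (+0.91, +0.87);  n_1 = (+0.6910, -0.7228)
edge 5: e_5 = (-0.91, -0.62);  n_5 = (-0.5631, +0.8264)
∠(n_1, n_5) = 170.55°
δ = |180° − 170.55°| = 9.45°
9.45° ≤ 2α = 38.58°  →  valid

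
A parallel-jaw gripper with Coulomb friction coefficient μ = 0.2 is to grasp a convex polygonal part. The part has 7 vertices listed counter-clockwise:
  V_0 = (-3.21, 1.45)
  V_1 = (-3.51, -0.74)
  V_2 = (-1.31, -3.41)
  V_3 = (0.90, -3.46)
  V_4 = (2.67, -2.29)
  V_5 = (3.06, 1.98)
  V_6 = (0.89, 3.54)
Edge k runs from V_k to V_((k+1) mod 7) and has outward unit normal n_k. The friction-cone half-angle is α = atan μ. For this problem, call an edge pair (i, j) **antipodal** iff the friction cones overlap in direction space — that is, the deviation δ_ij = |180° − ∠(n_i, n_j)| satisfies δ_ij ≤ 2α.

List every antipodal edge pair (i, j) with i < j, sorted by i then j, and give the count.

α = atan 0.2 = 11.31°;  2α = 22.62°
n_0 = (-0.9907, +0.1357)
n_1 = (-0.7718, -0.6359)
n_2 = (-0.0226, -0.9997)
n_3 = (+0.5514, -0.8342)
n_4 = (+0.9959, -0.0910)
n_5 = (+0.5837, +0.8120)
n_6 = (-0.4542, +0.8909)
  (0,1): δ = 132.71°  ·
  (0,2): δ = 83.50°  ·
  (0,3): δ = 48.73°  ·
  (0,4): δ = 2.58°  ✓
  (0,5): δ = 62.09°  ·
  (0,6): δ = 124.81°  ·
  (1,2): δ = 130.78°  ·
  (1,3): δ = 96.02°  ·
  (1,4): δ = 44.71°  ·
  (1,5): δ = 14.80°  ✓
  (1,6): δ = 77.52°  ·
  (2,3): δ = 145.24°  ·
  (2,4): δ = 93.92°  ·
  (2,5): δ = 34.42°  ·
  (2,6): δ = 28.31°  ·
  (3,4): δ = 128.68°  ·
  (3,5): δ = 69.18°  ·
  (3,6): δ = 6.45°  ✓
  (4,5): δ = 120.49°  ·
  (4,6): δ = 57.77°  ·
  (5,6): δ = 117.28°  ·
antipodal pairs: 3

count = 3; pairs: (0,4), (1,5), (3,6)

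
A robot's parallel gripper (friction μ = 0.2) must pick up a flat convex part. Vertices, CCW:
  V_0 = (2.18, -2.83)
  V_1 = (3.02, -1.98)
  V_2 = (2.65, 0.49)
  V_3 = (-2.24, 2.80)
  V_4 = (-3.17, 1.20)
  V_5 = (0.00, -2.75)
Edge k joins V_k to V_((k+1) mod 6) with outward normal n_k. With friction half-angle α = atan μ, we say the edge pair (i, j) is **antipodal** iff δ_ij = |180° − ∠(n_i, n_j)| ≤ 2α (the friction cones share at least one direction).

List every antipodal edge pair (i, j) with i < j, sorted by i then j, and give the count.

α = atan 0.2 = 11.31°;  2α = 22.62°
n_0 = (+0.7113, -0.7029)
n_1 = (+0.9890, +0.1481)
n_2 = (+0.4271, +0.9042)
n_3 = (-0.8646, +0.5025)
n_4 = (-0.7799, -0.6259)
n_5 = (-0.0367, -0.9993)
  (0,1): δ = 126.82°  ·
  (0,2): δ = 70.62°  ·
  (0,3): δ = 14.49°  ✓
  (0,4): δ = 83.41°  ·
  (0,5): δ = 132.56°  ·
  (1,2): δ = 123.81°  ·
  (1,3): δ = 38.69°  ·
  (1,4): δ = 30.23°  ·
  (1,5): δ = 79.38°  ·
  (2,3): δ = 94.88°  ·
  (2,4): δ = 25.97°  ·
  (2,5): δ = 23.18°  ·
  (3,4): δ = 111.08°  ·
  (3,5): δ = 61.93°  ·
  (4,5): δ = 130.85°  ·
antipodal pairs: 1

count = 1; pairs: (0,3)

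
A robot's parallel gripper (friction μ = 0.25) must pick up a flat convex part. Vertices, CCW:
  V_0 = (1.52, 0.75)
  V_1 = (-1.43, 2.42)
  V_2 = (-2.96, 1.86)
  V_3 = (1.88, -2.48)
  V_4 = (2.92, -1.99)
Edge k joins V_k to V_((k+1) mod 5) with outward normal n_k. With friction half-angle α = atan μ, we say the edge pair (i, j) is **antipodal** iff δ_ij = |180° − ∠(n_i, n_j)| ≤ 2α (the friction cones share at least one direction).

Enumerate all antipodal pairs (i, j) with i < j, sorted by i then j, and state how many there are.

count = 3; pairs: (0,2), (1,3), (2,4)

α = atan 0.25 = 14.04°;  2α = 28.07°
n_0 = (+0.4926, +0.8702)
n_1 = (-0.3437, +0.9391)
n_2 = (-0.6676, -0.7445)
n_3 = (+0.4262, -0.9046)
n_4 = (+0.8905, +0.4550)
  (0,1): δ = 130.38°  ·
  (0,2): δ = 12.37°  ✓
  (0,3): δ = 54.74°  ·
  (0,4): δ = 146.58°  ·
  (1,2): δ = 61.99°  ·
  (1,3): δ = 5.12°  ✓
  (1,4): δ = 96.96°  ·
  (2,3): δ = 112.89°  ·
  (2,4): δ = 21.05°  ✓
  (3,4): δ = 88.16°  ·
antipodal pairs: 3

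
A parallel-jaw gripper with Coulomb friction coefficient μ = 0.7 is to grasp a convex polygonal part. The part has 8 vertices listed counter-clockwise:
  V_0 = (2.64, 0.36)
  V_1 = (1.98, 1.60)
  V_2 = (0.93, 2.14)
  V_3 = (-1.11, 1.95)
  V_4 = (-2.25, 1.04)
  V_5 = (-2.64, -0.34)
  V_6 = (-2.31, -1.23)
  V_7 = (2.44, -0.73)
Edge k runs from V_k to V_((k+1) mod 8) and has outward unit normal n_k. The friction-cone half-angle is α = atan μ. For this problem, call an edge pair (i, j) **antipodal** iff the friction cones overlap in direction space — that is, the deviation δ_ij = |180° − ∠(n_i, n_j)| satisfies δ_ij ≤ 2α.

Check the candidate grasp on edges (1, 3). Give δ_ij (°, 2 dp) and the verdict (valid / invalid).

α = atan 0.7 = 34.99°;  2α = 69.98°
edge 1: e_1 = (-1.05, +0.54);  n_1 = (+0.4573, +0.8893)
edge 3: e_3 = (-1.14, -0.91);  n_3 = (-0.6239, +0.7815)
∠(n_1, n_3) = 65.81°
δ = |180° − 65.81°| = 114.19°
114.19° > 2α = 69.98°  →  invalid

δ = 114.19°, invalid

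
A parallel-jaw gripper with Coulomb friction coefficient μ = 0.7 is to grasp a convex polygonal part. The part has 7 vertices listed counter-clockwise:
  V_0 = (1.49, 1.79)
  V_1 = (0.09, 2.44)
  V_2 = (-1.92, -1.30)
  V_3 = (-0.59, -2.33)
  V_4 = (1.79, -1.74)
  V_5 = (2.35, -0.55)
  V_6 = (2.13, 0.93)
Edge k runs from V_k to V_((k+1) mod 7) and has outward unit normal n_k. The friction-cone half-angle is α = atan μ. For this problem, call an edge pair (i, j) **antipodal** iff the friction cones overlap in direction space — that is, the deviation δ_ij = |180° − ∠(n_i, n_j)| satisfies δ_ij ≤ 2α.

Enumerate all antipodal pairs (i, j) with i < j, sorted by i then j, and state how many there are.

α = atan 0.7 = 34.99°;  2α = 69.98°
n_0 = (+0.4211, +0.9070)
n_1 = (-0.8808, +0.4734)
n_2 = (-0.6123, -0.7906)
n_3 = (+0.2406, -0.9706)
n_4 = (+0.9048, -0.4258)
n_5 = (+0.9891, +0.1470)
n_6 = (+0.8022, +0.5970)
  (0,1): δ = 93.35°  ·
  (0,2): δ = 12.85°  ✓
  (0,3): δ = 38.83°  ✓
  (0,4): δ = 89.70°  ·
  (0,5): δ = 123.36°  ·
  (0,6): δ = 151.56°  ·
  (1,2): δ = 99.50°  ·
  (1,3): δ = 47.82°  ✓
  (1,4): δ = 3.05°  ✓
  (1,5): δ = 36.71°  ✓
  (1,6): δ = 64.91°  ✓
  (2,3): δ = 128.32°  ·
  (2,4): δ = 77.45°  ·
  (2,5): δ = 43.79°  ✓
  (2,6): δ = 15.59°  ✓
  (3,4): δ = 129.12°  ·
  (3,5): δ = 95.47°  ·
  (3,6): δ = 67.27°  ✓
  (4,5): δ = 146.34°  ·
  (4,6): δ = 118.14°  ·
  (5,6): δ = 151.80°  ·
antipodal pairs: 9

count = 9; pairs: (0,2), (0,3), (1,3), (1,4), (1,5), (1,6), (2,5), (2,6), (3,6)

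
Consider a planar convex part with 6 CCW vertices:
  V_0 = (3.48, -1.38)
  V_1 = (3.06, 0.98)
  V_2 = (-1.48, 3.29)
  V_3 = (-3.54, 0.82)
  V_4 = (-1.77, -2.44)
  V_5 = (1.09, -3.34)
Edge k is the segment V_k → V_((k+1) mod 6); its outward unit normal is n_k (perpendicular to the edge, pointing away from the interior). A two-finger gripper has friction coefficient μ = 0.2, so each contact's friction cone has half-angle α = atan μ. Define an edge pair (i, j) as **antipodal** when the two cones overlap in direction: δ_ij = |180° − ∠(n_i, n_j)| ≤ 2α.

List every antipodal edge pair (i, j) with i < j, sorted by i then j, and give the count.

α = atan 0.2 = 11.31°;  2α = 22.62°
n_0 = (+0.9845, +0.1752)
n_1 = (+0.4535, +0.8913)
n_2 = (-0.7680, +0.6405)
n_3 = (-0.8788, -0.4772)
n_4 = (-0.3002, -0.9539)
n_5 = (+0.6341, -0.7732)
  (0,1): δ = 127.06°  ·
  (0,2): δ = 49.92°  ·
  (0,3): δ = 18.41°  ✓
  (0,4): δ = 62.44°  ·
  (0,5): δ = 119.26°  ·
  (1,2): δ = 102.86°  ·
  (1,3): δ = 34.53°  ·
  (1,4): δ = 9.50°  ✓
  (1,5): δ = 66.32°  ·
  (2,3): δ = 111.67°  ·
  (2,4): δ = 67.64°  ·
  (2,5): δ = 10.82°  ✓
  (3,4): δ = 135.97°  ·
  (3,5): δ = 79.14°  ·
  (4,5): δ = 123.18°  ·
antipodal pairs: 3

count = 3; pairs: (0,3), (1,4), (2,5)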